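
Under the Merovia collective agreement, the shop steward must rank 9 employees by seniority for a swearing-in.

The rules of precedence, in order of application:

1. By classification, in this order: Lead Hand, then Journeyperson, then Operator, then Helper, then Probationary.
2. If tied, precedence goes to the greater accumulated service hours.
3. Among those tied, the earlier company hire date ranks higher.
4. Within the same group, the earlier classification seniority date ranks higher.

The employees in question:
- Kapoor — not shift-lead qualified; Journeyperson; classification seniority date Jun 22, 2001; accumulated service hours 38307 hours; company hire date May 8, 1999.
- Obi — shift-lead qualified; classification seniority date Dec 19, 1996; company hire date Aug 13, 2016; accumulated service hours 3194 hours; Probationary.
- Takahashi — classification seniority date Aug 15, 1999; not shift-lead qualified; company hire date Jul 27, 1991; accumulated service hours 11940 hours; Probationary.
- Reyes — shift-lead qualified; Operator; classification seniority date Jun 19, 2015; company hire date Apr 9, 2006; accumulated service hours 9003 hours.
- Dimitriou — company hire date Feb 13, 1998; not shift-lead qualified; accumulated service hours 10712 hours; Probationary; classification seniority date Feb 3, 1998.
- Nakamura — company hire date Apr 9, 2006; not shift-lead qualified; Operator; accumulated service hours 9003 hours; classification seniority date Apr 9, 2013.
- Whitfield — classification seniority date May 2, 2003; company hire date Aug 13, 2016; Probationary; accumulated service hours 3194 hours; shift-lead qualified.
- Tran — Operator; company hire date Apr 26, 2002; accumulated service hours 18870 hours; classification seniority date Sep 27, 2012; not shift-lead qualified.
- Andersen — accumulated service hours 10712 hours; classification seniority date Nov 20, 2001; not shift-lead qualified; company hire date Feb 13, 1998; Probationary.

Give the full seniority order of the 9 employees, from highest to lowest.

Kapoor, Tran, Nakamura, Reyes, Takahashi, Dimitriou, Andersen, Obi, Whitfield

By classification: Kapoor (Journeyperson); then Tran, Nakamura and Reyes (Operator); then Takahashi, Dimitriou, Andersen, Obi and Whitfield (Probationary).
Among Tran, Nakamura and Reyes, by accumulated service hours (higher first): Tran (18870 hours) before Nakamura and Reyes (9003 hours).
Nakamura and Reyes both have company hire date Apr 9, 2006, so the next rule applies.
Among Nakamura and Reyes, by classification seniority date (earlier first): Nakamura (Apr 9, 2013) before Reyes (Jun 19, 2015).
Among Takahashi, Dimitriou, Andersen, Obi and Whitfield, by accumulated service hours (higher first): Takahashi (11940 hours) before Dimitriou and Andersen (10712 hours) before Obi and Whitfield (3194 hours).
Dimitriou and Andersen both have company hire date Feb 13, 1998, so the next rule applies.
Among Dimitriou and Andersen, by classification seniority date (earlier first): Dimitriou (Feb 3, 1998) before Andersen (Nov 20, 2001).
Obi and Whitfield both have company hire date Aug 13, 2016, so the next rule applies.
Among Obi and Whitfield, by classification seniority date (earlier first): Obi (Dec 19, 1996) before Whitfield (May 2, 2003).
Full order: Kapoor, Tran, Nakamura, Reyes, Takahashi, Dimitriou, Andersen, Obi, Whitfield.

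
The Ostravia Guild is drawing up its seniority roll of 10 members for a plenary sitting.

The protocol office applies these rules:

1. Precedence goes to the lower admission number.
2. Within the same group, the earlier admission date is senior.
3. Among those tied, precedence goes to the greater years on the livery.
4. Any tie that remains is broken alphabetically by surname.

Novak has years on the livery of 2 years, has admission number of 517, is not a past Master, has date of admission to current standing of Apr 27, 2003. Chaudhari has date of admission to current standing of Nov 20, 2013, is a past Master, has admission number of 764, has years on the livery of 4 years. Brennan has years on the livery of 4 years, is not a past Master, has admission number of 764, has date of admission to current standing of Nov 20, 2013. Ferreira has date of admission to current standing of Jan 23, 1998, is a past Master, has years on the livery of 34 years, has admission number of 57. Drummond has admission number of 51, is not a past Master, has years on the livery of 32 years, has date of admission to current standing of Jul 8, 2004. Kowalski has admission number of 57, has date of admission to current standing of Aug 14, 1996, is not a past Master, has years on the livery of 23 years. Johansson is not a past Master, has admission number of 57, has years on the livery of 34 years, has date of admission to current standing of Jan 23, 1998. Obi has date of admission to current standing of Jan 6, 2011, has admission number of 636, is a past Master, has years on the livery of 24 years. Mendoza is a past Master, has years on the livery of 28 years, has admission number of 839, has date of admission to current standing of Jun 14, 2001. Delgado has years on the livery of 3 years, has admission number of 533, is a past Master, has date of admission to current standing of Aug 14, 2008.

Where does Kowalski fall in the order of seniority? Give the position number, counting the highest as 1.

By admission number (lower first): Drummond (51); then Kowalski, Ferreira and Johansson (each 57); then Novak (517); then Delgado (533); then Obi (636); then Brennan and Chaudhari (both 764); then Mendoza (839).
Among Kowalski, Ferreira and Johansson, by date of admission to current standing (earlier first): Kowalski (Aug 14, 1996) before Ferreira and Johansson (Jan 23, 1998).
Ferreira and Johansson both have years on the livery 34 years, so the next rule applies.
Among Ferreira and Johansson, alphabetically by surname: Ferreira before Johansson.
Brennan and Chaudhari both have date of admission to current standing Nov 20, 2013, so the next rule applies.
Brennan and Chaudhari both have years on the livery 4 years, so the next rule applies.
Among Brennan and Chaudhari, alphabetically by surname: Brennan before Chaudhari.
Order: Drummond, Kowalski, Ferreira, Johansson, Novak, Delgado, Obi, Brennan, Chaudhari, Mendoza. So position 2.

2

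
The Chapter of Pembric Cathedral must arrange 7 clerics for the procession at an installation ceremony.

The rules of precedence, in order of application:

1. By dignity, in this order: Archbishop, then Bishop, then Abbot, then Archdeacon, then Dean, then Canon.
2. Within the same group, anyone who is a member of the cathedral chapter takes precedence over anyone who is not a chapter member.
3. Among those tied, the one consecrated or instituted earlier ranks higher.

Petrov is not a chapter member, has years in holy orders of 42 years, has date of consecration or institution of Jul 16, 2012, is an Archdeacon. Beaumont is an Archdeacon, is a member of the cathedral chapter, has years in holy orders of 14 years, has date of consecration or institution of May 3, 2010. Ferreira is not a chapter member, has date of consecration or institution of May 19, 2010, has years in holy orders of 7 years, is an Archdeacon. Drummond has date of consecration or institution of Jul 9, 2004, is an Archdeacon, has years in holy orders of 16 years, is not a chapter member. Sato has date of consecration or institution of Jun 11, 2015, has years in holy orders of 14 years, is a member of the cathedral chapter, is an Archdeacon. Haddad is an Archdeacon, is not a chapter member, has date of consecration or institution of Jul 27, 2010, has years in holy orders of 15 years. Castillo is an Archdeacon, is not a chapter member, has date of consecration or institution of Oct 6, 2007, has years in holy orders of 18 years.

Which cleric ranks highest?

By dignity: Beaumont, Sato, Drummond, Castillo, Ferreira, Haddad and Petrov (Archdeacon).
Among Beaumont, Sato, Drummond, Castillo, Ferreira, Haddad and Petrov, a member of the cathedral chapter before not a chapter member: Beaumont and Sato (a member of the cathedral chapter) before Drummond, Castillo, Ferreira, Haddad and Petrov (not a chapter member).
Among Beaumont and Sato, by date of consecration or institution (earlier first): Beaumont (May 3, 2010) before Sato (Jun 11, 2015).
Among Drummond, Castillo, Ferreira, Haddad and Petrov, by date of consecration or institution (earlier first): Drummond (Jul 9, 2004) before Castillo (Oct 6, 2007) before Ferreira (May 19, 2010) before Haddad (Jul 27, 2010) before Petrov (Jul 16, 2012).
Order: Beaumont, Sato, Drummond, Castillo, Ferreira, Haddad, Petrov.

Beaumont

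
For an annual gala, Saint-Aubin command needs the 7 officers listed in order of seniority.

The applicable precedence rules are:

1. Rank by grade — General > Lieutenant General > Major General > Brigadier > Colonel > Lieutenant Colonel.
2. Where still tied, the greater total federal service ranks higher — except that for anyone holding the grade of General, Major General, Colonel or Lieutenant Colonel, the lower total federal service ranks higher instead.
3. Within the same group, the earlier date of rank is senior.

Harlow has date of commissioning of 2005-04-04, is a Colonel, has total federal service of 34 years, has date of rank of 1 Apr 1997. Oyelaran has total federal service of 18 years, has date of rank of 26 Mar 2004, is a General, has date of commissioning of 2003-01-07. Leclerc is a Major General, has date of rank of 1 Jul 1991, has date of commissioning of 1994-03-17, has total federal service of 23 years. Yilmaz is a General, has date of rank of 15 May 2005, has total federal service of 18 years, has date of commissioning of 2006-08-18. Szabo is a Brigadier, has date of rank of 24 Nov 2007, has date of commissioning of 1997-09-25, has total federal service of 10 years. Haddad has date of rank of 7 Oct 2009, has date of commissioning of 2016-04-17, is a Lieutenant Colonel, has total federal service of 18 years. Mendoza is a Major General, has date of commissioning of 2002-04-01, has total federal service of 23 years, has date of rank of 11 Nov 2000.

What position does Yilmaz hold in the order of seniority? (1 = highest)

2

By grade: Oyelaran and Yilmaz (General); then Leclerc and Mendoza (Major General); then Szabo (Brigadier); then Harlow (Colonel); then Haddad (Lieutenant Colonel).
Oyelaran and Yilmaz both have total federal service 18 years, so the next rule applies.
Among Oyelaran and Yilmaz, by date of rank (earlier first): Oyelaran (26 Mar 2004) before Yilmaz (15 May 2005).
Leclerc and Mendoza both have total federal service 23 years, so the next rule applies.
Among Leclerc and Mendoza, by date of rank (earlier first): Leclerc (1 Jul 1991) before Mendoza (11 Nov 2000).
Order: Oyelaran, Yilmaz, Leclerc, Mendoza, Szabo, Harlow, Haddad. So position 2.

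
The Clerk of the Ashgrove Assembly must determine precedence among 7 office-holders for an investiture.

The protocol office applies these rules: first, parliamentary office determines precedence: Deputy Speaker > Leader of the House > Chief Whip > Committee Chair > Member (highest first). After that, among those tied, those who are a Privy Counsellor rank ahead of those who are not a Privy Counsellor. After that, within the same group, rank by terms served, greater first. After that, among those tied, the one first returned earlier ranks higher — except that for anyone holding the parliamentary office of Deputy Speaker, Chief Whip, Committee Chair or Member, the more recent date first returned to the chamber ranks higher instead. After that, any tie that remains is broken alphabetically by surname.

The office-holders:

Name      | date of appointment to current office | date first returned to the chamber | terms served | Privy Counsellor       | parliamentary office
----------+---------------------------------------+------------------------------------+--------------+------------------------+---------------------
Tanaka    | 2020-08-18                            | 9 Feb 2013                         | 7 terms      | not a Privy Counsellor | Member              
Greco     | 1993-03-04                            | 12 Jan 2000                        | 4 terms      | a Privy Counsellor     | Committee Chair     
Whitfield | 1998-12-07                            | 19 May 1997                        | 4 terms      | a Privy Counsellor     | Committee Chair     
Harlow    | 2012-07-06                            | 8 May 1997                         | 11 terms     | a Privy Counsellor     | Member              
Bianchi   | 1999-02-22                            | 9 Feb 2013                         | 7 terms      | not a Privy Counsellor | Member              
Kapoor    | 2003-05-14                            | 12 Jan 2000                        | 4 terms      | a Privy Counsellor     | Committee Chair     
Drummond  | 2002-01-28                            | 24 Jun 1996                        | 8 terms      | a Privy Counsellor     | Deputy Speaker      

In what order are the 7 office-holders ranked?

By parliamentary office: Drummond (Deputy Speaker); then Greco, Kapoor and Whitfield (Committee Chair); then Harlow, Bianchi and Tanaka (Member).
Greco, Kapoor and Whitfield are each a Privy Counsellor, so the next rule applies.
Greco, Kapoor and Whitfield all have terms served 4 terms, so the next rule applies.
Among Greco, Kapoor and Whitfield, by date first returned to the chamber (later first) (reversed rule for this group): Greco and Kapoor (12 Jan 2000) before Whitfield (19 May 1997).
Among Greco and Kapoor, alphabetically by surname: Greco before Kapoor.
Among Harlow, Bianchi and Tanaka, a Privy Counsellor before not a Privy Counsellor: Harlow (a Privy Counsellor) before Bianchi and Tanaka (not a Privy Counsellor).
Bianchi and Tanaka both have terms served 7 terms, so the next rule applies.
Bianchi and Tanaka both have date first returned to the chamber 9 Feb 2013, so the next rule applies.
Among Bianchi and Tanaka, alphabetically by surname: Bianchi before Tanaka.
Full order: Drummond, Greco, Kapoor, Whitfield, Harlow, Bianchi, Tanaka.

Drummond, Greco, Kapoor, Whitfield, Harlow, Bianchi, Tanaka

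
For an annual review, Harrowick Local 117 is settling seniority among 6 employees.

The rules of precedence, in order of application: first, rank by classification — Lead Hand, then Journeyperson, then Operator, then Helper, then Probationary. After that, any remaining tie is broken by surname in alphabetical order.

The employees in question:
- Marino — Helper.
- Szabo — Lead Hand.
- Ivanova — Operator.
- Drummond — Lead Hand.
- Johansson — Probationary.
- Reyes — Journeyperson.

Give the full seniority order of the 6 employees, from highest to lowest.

Drummond, Szabo, Reyes, Ivanova, Marino, Johansson

By classification: Drummond and Szabo (Lead Hand); then Reyes (Journeyperson); then Ivanova (Operator); then Marino (Helper); then Johansson (Probationary).
Among Drummond and Szabo, alphabetically by surname: Drummond before Szabo.
Full order: Drummond, Szabo, Reyes, Ivanova, Marino, Johansson.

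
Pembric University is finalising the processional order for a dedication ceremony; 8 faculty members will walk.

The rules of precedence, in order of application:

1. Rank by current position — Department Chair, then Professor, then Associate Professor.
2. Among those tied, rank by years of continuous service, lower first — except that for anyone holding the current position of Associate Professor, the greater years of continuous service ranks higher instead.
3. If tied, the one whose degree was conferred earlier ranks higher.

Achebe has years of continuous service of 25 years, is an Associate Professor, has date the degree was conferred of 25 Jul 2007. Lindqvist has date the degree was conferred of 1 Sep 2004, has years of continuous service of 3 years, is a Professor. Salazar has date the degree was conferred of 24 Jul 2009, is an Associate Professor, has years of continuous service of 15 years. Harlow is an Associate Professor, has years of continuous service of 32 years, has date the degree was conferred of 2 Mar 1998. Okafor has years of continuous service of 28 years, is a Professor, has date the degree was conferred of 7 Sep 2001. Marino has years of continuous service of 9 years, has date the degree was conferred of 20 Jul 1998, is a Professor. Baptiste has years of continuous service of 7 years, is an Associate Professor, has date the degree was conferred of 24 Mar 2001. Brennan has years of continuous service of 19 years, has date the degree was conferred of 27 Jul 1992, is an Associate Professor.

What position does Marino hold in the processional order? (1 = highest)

2

By current position: Lindqvist, Marino and Okafor (Professor); then Harlow, Achebe, Brennan, Salazar and Baptiste (Associate Professor).
Among Lindqvist, Marino and Okafor, by years of continuous service (lower first): Lindqvist (3 years) before Marino (9 years) before Okafor (28 years).
Among Harlow, Achebe, Brennan, Salazar and Baptiste, by years of continuous service (higher first) (reversed rule for this group): Harlow (32 years) before Achebe (25 years) before Brennan (19 years) before Salazar (15 years) before Baptiste (7 years).
Order: Lindqvist, Marino, Okafor, Harlow, Achebe, Brennan, Salazar, Baptiste. So position 2.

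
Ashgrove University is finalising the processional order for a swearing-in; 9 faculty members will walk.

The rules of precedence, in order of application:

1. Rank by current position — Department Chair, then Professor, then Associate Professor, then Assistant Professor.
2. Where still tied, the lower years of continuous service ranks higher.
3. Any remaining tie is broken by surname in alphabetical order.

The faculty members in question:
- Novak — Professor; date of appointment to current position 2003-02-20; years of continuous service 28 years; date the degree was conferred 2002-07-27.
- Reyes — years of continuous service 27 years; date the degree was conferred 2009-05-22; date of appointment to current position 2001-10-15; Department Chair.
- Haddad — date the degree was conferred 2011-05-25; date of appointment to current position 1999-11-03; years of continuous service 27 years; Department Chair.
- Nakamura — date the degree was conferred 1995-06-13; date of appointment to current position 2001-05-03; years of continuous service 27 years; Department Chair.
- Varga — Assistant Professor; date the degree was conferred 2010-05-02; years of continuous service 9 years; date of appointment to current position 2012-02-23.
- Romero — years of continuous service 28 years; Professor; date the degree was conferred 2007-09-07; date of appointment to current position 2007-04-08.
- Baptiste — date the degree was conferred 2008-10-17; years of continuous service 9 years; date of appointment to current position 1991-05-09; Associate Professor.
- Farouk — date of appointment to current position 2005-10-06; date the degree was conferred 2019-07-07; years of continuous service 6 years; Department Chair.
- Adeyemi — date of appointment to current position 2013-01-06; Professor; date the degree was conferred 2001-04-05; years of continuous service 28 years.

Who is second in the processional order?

Haddad

By current position: Farouk, Haddad, Nakamura and Reyes (Department Chair); then Adeyemi, Novak and Romero (Professor); then Baptiste (Associate Professor); then Varga (Assistant Professor).
Among Farouk, Haddad, Nakamura and Reyes, by years of continuous service (lower first): Farouk (6 years) before Haddad, Nakamura and Reyes (27 years).
Among Haddad, Nakamura and Reyes, alphabetically by surname: Haddad before Nakamura before Reyes.
Adeyemi, Novak and Romero all have years of continuous service 28 years, so the next rule applies.
Among Adeyemi, Novak and Romero, alphabetically by surname: Adeyemi before Novak before Romero.
Order: Farouk, Haddad, Nakamura, Reyes, Adeyemi, Novak, Romero, Baptiste, Varga.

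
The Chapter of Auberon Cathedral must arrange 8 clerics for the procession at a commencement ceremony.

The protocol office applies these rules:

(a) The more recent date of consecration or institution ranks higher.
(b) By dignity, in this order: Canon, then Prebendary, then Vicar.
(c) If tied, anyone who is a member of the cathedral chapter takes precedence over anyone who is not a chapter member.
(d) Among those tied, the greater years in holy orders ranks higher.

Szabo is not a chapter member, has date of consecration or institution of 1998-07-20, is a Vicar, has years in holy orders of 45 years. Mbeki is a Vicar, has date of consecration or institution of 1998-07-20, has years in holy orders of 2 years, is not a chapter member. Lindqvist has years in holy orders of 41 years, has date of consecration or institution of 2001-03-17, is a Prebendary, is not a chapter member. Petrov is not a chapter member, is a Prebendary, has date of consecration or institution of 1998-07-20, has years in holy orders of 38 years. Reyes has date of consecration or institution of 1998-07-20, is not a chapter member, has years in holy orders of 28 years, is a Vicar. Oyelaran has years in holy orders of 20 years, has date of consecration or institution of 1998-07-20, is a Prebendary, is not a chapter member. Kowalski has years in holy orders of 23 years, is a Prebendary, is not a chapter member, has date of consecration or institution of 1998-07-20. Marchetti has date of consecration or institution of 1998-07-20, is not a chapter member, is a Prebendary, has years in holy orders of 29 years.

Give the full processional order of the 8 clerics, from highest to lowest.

Lindqvist, Petrov, Marchetti, Kowalski, Oyelaran, Szabo, Reyes, Mbeki

By date of consecration or institution (later first): Lindqvist (2001-03-17); then Petrov, Marchetti, Kowalski, Oyelaran, Szabo, Reyes and Mbeki (each 1998-07-20).
Among Petrov, Marchetti, Kowalski, Oyelaran, Szabo, Reyes and Mbeki, by dignity: Petrov, Marchetti, Kowalski and Oyelaran (Prebendary) before Szabo, Reyes and Mbeki (Vicar).
Petrov, Marchetti, Kowalski and Oyelaran are each not a chapter member, so the next rule applies.
Among Petrov, Marchetti, Kowalski and Oyelaran, by years in holy orders (higher first): Petrov (38 years) before Marchetti (29 years) before Kowalski (23 years) before Oyelaran (20 years).
Szabo, Reyes and Mbeki are each not a chapter member, so the next rule applies.
Among Szabo, Reyes and Mbeki, by years in holy orders (higher first): Szabo (45 years) before Reyes (28 years) before Mbeki (2 years).
Full order: Lindqvist, Petrov, Marchetti, Kowalski, Oyelaran, Szabo, Reyes, Mbeki.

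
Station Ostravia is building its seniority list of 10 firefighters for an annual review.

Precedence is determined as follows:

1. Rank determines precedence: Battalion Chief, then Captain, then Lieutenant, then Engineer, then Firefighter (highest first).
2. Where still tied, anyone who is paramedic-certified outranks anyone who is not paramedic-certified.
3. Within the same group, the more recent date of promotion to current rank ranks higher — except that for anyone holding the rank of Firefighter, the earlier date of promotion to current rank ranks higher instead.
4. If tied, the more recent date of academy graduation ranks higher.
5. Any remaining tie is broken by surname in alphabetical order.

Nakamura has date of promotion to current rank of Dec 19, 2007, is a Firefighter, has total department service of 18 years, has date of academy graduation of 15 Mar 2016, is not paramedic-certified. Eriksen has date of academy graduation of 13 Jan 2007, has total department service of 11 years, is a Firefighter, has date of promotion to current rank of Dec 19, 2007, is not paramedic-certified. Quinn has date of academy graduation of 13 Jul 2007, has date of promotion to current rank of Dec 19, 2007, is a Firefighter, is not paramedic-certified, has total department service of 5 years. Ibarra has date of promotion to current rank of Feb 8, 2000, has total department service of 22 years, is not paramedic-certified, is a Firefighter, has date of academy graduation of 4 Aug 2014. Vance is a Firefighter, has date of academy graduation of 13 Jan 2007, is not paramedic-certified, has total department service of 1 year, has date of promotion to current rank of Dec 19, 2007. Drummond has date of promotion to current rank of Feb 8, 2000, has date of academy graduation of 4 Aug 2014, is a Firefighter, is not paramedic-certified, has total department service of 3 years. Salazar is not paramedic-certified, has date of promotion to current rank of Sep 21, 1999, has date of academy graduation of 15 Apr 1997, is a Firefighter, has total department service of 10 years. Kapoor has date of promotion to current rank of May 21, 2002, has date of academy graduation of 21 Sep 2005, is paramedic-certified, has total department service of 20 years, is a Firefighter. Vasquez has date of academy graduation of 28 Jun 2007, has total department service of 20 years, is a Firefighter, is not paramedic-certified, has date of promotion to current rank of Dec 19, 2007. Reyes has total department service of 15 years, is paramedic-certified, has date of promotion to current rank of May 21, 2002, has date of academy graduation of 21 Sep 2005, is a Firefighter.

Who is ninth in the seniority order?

By rank: Kapoor, Reyes, Salazar, Drummond, Ibarra, Nakamura, Quinn, Vasquez, Eriksen and Vance (Firefighter).
Among Kapoor, Reyes, Salazar, Drummond, Ibarra, Nakamura, Quinn, Vasquez, Eriksen and Vance, paramedic-certified before not paramedic-certified: Kapoor and Reyes (paramedic-certified) before Salazar, Drummond, Ibarra, Nakamura, Quinn, Vasquez, Eriksen and Vance (not paramedic-certified).
Kapoor and Reyes both have date of promotion to current rank May 21, 2002, so the next rule applies.
Kapoor and Reyes both have date of academy graduation 21 Sep 2005, so the next rule applies.
Among Kapoor and Reyes, alphabetically by surname: Kapoor before Reyes.
Among Salazar, Drummond, Ibarra, Nakamura, Quinn, Vasquez, Eriksen and Vance, by date of promotion to current rank (earlier first) (reversed rule for this group): Salazar (Sep 21, 1999) before Drummond and Ibarra (Feb 8, 2000) before Nakamura, Quinn, Vasquez, Eriksen and Vance (Dec 19, 2007).
Drummond and Ibarra both have date of academy graduation 4 Aug 2014, so the next rule applies.
Among Drummond and Ibarra, alphabetically by surname: Drummond before Ibarra.
Among Nakamura, Quinn, Vasquez, Eriksen and Vance, by date of academy graduation (later first): Nakamura (15 Mar 2016) before Quinn (13 Jul 2007) before Vasquez (28 Jun 2007) before Eriksen and Vance (13 Jan 2007).
Among Eriksen and Vance, alphabetically by surname: Eriksen before Vance.
Order: Kapoor, Reyes, Salazar, Drummond, Ibarra, Nakamura, Quinn, Vasquez, Eriksen, Vance.

Eriksen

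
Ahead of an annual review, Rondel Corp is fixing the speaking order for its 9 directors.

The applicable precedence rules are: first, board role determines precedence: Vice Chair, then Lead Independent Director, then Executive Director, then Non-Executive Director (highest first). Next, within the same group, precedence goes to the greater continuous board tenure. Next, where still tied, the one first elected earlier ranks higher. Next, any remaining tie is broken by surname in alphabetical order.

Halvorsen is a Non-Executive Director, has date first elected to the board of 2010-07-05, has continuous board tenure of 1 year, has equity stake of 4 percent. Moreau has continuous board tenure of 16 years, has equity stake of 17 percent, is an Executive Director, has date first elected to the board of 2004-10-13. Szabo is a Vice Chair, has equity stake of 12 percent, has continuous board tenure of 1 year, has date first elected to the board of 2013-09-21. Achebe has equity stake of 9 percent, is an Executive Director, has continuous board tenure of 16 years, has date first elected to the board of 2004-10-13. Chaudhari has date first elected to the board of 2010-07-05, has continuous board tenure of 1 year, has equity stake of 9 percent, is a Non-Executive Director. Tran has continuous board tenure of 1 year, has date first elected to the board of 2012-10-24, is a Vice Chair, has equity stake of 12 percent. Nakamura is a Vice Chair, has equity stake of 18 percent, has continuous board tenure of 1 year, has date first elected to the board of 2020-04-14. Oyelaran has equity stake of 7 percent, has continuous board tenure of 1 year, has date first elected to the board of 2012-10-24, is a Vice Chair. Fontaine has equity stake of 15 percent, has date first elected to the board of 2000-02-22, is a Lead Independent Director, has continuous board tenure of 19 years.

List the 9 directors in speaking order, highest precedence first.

Oyelaran, Tran, Szabo, Nakamura, Fontaine, Achebe, Moreau, Chaudhari, Halvorsen

By board role: Oyelaran, Tran, Szabo and Nakamura (Vice Chair); then Fontaine (Lead Independent Director); then Achebe and Moreau (Executive Director); then Chaudhari and Halvorsen (Non-Executive Director).
Oyelaran, Tran, Szabo and Nakamura all have continuous board tenure 1 year, so the next rule applies.
Among Oyelaran, Tran, Szabo and Nakamura, by date first elected to the board (earlier first): Oyelaran and Tran (2012-10-24) before Szabo (2013-09-21) before Nakamura (2020-04-14).
Among Oyelaran and Tran, alphabetically by surname: Oyelaran before Tran.
Achebe and Moreau both have continuous board tenure 16 years, so the next rule applies.
Achebe and Moreau both have date first elected to the board 2004-10-13, so the next rule applies.
Among Achebe and Moreau, alphabetically by surname: Achebe before Moreau.
Chaudhari and Halvorsen both have continuous board tenure 1 year, so the next rule applies.
Chaudhari and Halvorsen both have date first elected to the board 2010-07-05, so the next rule applies.
Among Chaudhari and Halvorsen, alphabetically by surname: Chaudhari before Halvorsen.
Full order: Oyelaran, Tran, Szabo, Nakamura, Fontaine, Achebe, Moreau, Chaudhari, Halvorsen.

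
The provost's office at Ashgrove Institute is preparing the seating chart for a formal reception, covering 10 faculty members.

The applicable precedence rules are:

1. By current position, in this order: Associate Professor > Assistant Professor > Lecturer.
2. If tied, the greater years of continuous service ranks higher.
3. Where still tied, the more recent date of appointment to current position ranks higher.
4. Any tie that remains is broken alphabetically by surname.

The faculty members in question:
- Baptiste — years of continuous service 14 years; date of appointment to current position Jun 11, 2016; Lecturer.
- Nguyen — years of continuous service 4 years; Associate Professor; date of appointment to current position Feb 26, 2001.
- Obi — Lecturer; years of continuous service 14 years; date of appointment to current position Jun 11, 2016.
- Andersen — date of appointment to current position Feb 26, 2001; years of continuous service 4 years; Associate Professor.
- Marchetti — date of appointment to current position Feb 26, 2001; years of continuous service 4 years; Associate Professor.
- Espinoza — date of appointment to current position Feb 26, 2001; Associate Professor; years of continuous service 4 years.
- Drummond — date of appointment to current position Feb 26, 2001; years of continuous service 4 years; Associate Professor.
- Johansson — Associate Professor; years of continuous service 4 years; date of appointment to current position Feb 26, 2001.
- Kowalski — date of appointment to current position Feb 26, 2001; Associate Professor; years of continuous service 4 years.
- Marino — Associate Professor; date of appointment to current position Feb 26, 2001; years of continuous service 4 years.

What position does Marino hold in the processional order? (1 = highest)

By current position: Andersen, Drummond, Espinoza, Johansson, Kowalski, Marchetti, Marino and Nguyen (Associate Professor); then Baptiste and Obi (Lecturer).
Andersen, Drummond, Espinoza, Johansson, Kowalski, Marchetti, Marino and Nguyen all have years of continuous service 4 years, so the next rule applies.
Andersen, Drummond, Espinoza, Johansson, Kowalski, Marchetti, Marino and Nguyen all have date of appointment to current position Feb 26, 2001, so the next rule applies.
Among Andersen, Drummond, Espinoza, Johansson, Kowalski, Marchetti, Marino and Nguyen, alphabetically by surname: Andersen before Drummond before Espinoza before Johansson before Kowalski before Marchetti before Marino before Nguyen.
Baptiste and Obi both have years of continuous service 14 years, so the next rule applies.
Baptiste and Obi both have date of appointment to current position Jun 11, 2016, so the next rule applies.
Among Baptiste and Obi, alphabetically by surname: Baptiste before Obi.
Order: Andersen, Drummond, Espinoza, Johansson, Kowalski, Marchetti, Marino, Nguyen, Baptiste, Obi. So position 7.

7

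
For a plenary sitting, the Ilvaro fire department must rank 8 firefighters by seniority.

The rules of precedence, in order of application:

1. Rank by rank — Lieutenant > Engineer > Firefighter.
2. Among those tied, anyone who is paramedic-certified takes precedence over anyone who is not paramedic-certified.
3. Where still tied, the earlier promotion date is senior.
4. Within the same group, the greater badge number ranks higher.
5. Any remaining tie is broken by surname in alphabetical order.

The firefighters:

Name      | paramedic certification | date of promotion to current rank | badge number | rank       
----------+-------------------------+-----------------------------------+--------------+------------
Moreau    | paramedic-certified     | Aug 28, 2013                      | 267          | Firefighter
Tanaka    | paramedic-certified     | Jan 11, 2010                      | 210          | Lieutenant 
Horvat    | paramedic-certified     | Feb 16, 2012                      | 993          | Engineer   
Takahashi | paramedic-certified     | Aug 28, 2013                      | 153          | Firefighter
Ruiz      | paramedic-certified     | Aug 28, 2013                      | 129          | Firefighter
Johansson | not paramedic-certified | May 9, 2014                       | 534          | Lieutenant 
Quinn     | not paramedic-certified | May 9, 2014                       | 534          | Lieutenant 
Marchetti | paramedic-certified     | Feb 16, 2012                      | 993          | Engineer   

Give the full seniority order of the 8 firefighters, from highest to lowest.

By rank: Tanaka, Johansson and Quinn (Lieutenant); then Horvat and Marchetti (Engineer); then Moreau, Takahashi and Ruiz (Firefighter).
Among Tanaka, Johansson and Quinn, paramedic-certified before not paramedic-certified: Tanaka (paramedic-certified) before Johansson and Quinn (not paramedic-certified).
Johansson and Quinn both have date of promotion to current rank May 9, 2014, so the next rule applies.
Johansson and Quinn both have badge number 534, so the next rule applies.
Among Johansson and Quinn, alphabetically by surname: Johansson before Quinn.
Horvat and Marchetti are each paramedic-certified, so the next rule applies.
Horvat and Marchetti both have date of promotion to current rank Feb 16, 2012, so the next rule applies.
Horvat and Marchetti both have badge number 993, so the next rule applies.
Among Horvat and Marchetti, alphabetically by surname: Horvat before Marchetti.
Moreau, Takahashi and Ruiz are each paramedic-certified, so the next rule applies.
Moreau, Takahashi and Ruiz all have date of promotion to current rank Aug 28, 2013, so the next rule applies.
Among Moreau, Takahashi and Ruiz, by badge number (higher first): Moreau (267) before Takahashi (153) before Ruiz (129).
Full order: Tanaka, Johansson, Quinn, Horvat, Marchetti, Moreau, Takahashi, Ruiz.

Tanaka, Johansson, Quinn, Horvat, Marchetti, Moreau, Takahashi, Ruiz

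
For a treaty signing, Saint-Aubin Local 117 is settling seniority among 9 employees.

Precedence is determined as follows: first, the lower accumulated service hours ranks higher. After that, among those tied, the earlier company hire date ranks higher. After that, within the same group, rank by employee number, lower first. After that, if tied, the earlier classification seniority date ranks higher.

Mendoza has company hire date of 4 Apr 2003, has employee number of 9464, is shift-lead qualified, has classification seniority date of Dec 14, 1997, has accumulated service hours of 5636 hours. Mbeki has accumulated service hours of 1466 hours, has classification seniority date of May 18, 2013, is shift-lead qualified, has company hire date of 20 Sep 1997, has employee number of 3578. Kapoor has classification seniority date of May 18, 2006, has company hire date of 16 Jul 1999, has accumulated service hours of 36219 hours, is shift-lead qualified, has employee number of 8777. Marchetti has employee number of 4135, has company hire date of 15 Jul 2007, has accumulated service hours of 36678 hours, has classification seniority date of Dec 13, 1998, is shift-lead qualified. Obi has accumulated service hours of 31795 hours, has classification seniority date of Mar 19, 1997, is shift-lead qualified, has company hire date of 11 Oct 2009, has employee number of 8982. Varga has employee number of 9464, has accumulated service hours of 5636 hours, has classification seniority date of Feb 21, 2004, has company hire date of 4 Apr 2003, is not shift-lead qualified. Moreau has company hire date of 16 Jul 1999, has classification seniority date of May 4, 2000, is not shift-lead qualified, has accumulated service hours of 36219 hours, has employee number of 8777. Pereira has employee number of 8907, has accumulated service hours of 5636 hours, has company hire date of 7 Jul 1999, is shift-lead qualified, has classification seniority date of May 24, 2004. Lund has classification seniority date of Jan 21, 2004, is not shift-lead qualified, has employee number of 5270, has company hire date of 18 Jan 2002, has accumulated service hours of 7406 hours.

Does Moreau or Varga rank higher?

Varga

By accumulated service hours (lower first): Mbeki (1466 hours); then Pereira, Mendoza and Varga (each 5636 hours); then Lund (7406 hours); then Obi (31795 hours); then Moreau and Kapoor (both 36219 hours); then Marchetti (36678 hours).
Among Pereira, Mendoza and Varga, by company hire date (earlier first): Pereira (7 Jul 1999) before Mendoza and Varga (4 Apr 2003).
Mendoza and Varga both have employee number 9464, so the next rule applies.
Among Mendoza and Varga, by classification seniority date (earlier first): Mendoza (Dec 14, 1997) before Varga (Feb 21, 2004).
Moreau and Kapoor both have company hire date 16 Jul 1999, so the next rule applies.
Moreau and Kapoor both have employee number 8777, so the next rule applies.
Among Moreau and Kapoor, by classification seniority date (earlier first): Moreau (May 4, 2000) before Kapoor (May 18, 2006).
So Varga takes precedence.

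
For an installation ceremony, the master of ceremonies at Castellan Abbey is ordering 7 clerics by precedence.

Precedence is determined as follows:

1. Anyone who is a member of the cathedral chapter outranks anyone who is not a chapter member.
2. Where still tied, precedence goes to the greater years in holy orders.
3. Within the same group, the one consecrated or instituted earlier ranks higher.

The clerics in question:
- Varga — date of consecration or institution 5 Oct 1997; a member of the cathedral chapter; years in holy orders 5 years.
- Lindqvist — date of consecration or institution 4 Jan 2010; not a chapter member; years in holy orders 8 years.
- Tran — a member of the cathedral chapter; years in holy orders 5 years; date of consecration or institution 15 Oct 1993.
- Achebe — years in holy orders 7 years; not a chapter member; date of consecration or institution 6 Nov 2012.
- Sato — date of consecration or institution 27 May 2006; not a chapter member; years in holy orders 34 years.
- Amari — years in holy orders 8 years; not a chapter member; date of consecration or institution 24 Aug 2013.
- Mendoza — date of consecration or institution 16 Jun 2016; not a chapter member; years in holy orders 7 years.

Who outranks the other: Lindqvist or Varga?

Varga

By the first rule: Tran and Varga (both a member of the cathedral chapter); then Sato, Lindqvist, Amari, Achebe and Mendoza (each not a chapter member).
Tran and Varga both have years in holy orders 5 years, so the next rule applies.
Among Tran and Varga, by date of consecration or institution (earlier first): Tran (15 Oct 1993) before Varga (5 Oct 1997).
Among Sato, Lindqvist, Amari, Achebe and Mendoza, by years in holy orders (higher first): Sato (34 years) before Lindqvist and Amari (8 years) before Achebe and Mendoza (7 years).
Among Lindqvist and Amari, by date of consecration or institution (earlier first): Lindqvist (4 Jan 2010) before Amari (24 Aug 2013).
Among Achebe and Mendoza, by date of consecration or institution (earlier first): Achebe (6 Nov 2012) before Mendoza (16 Jun 2016).
So Varga takes precedence.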